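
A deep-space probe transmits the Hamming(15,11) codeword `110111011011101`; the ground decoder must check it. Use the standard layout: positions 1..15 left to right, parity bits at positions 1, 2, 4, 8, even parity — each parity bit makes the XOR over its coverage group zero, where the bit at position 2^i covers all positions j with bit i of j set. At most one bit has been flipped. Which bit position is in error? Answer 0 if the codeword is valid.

0

s1: b1⊕b3⊕b5⊕b7⊕b9⊕b11⊕b13⊕b15 = 1⊕0⊕1⊕0⊕1⊕1⊕1⊕1 = 0
s2: b2⊕b3⊕b6⊕b7⊕b10⊕b11⊕b14⊕b15 = 1⊕0⊕1⊕0⊕0⊕1⊕0⊕1 = 0
s4: b4⊕b5⊕b6⊕b7⊕b12⊕b13⊕b14⊕b15 = 1⊕1⊕1⊕0⊕1⊕1⊕0⊕1 = 0
s8: b8⊕b9⊕b10⊕b11⊕b12⊕b13⊕b14⊕b15 = 1⊕1⊕0⊕1⊕1⊕1⊕0⊕1 = 0
Syndrome (s8...s1) = 0000 → position 0 (no error).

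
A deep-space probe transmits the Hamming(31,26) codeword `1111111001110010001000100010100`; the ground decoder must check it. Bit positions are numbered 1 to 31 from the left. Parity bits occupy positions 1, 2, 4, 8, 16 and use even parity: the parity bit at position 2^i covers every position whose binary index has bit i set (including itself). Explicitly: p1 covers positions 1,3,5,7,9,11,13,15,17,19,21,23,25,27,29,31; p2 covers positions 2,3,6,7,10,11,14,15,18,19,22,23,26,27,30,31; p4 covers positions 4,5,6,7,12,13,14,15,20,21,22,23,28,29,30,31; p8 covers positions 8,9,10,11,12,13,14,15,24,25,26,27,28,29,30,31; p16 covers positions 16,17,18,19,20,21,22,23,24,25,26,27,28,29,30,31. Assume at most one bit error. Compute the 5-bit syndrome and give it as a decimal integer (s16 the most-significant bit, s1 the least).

s1: b1⊕b3⊕b5⊕b7⊕b9⊕b11⊕b13⊕b15⊕b17⊕b19⊕b21⊕b23⊕b25⊕b27⊕b29⊕b31 = 1⊕1⊕1⊕1⊕0⊕1⊕0⊕1⊕0⊕1⊕0⊕1⊕0⊕1⊕1⊕0 = 0
s2: b2⊕b3⊕b6⊕b7⊕b10⊕b11⊕b14⊕b15⊕b18⊕b19⊕b22⊕b23⊕b26⊕b27⊕b30⊕b31 = 1⊕1⊕1⊕1⊕1⊕1⊕0⊕1⊕0⊕1⊕0⊕1⊕0⊕1⊕0⊕0 = 0
s4: b4⊕b5⊕b6⊕b7⊕b12⊕b13⊕b14⊕b15⊕b20⊕b21⊕b22⊕b23⊕b28⊕b29⊕b30⊕b31 = 1⊕1⊕1⊕1⊕1⊕0⊕0⊕1⊕0⊕0⊕0⊕1⊕0⊕1⊕0⊕0 = 0
s8: b8⊕b9⊕b10⊕b11⊕b12⊕b13⊕b14⊕b15⊕b24⊕b25⊕b26⊕b27⊕b28⊕b29⊕b30⊕b31 = 0⊕0⊕1⊕1⊕1⊕0⊕0⊕1⊕0⊕0⊕0⊕1⊕0⊕1⊕0⊕0 = 0
s16: b16⊕b17⊕b18⊕b19⊕b20⊕b21⊕b22⊕b23⊕b24⊕b25⊕b26⊕b27⊕b28⊕b29⊕b30⊕b31 = 0⊕0⊕0⊕1⊕0⊕0⊕0⊕1⊕0⊕0⊕0⊕1⊕0⊕1⊕0⊕0 = 0
Syndrome (s16...s1) = 00000 → position 0 (no error).

0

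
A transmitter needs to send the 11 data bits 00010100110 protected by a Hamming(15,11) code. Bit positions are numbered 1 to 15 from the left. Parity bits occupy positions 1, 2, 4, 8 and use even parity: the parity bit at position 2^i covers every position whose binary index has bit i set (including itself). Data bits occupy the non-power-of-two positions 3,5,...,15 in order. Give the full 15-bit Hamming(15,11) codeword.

Place data bits at non-power-of-two positions: b3=0, b5=0, b6=0, b7=1, b9=0, b10=1, b11=0, b12=0, b13=1, b14=1, b15=0.
p1 = XOR of data positions {3,5,7,9,11,13,15} = 0⊕0⊕1⊕0⊕0⊕1⊕0 = 0
p2 = XOR of data positions {3,6,7,10,11,14,15} = 0⊕0⊕1⊕1⊕0⊕1⊕0 = 1
p4 = XOR of data positions {5,6,7,12,13,14,15} = 0⊕0⊕1⊕0⊕1⊕1⊕0 = 1
p8 = XOR of data positions {9,10,11,12,13,14,15} = 0⊕1⊕0⊕0⊕1⊕1⊕0 = 1
Codeword b1..b15 = 010100110100110

010100110100110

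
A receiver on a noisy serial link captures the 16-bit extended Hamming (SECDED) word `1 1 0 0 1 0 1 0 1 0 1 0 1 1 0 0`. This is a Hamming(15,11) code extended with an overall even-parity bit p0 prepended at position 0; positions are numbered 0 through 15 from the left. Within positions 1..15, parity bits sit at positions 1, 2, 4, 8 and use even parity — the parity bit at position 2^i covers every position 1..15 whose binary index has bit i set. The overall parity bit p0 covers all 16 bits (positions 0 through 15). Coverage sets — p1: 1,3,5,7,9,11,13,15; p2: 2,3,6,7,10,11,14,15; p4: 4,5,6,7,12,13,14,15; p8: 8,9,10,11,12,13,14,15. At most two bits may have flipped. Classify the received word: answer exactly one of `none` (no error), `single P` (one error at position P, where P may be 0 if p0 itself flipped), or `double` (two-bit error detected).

none

s1: b1⊕b3⊕b5⊕b7⊕b9⊕b11⊕b13⊕b15 = 1⊕0⊕0⊕0⊕0⊕0⊕1⊕0 = 0
s2: b2⊕b3⊕b6⊕b7⊕b10⊕b11⊕b14⊕b15 = 0⊕0⊕1⊕0⊕1⊕0⊕0⊕0 = 0
s4: b4⊕b5⊕b6⊕b7⊕b12⊕b13⊕b14⊕b15 = 1⊕0⊕1⊕0⊕1⊕1⊕0⊕0 = 0
s8: b8⊕b9⊕b10⊕b11⊕b12⊕b13⊕b14⊕b15 = 1⊕0⊕1⊕0⊕1⊕1⊕0⊕0 = 0
Syndrome (s8...s1) = 0000 → position 0 (no error).
Overall parity (XOR of all 16 bits, including p0): 1⊕1⊕0⊕0⊕1⊕0⊕1⊕0⊕1⊕0⊕1⊕0⊕1⊕1⊕0⊕0 = 0
Overall=0, syndrome position=0 → no error.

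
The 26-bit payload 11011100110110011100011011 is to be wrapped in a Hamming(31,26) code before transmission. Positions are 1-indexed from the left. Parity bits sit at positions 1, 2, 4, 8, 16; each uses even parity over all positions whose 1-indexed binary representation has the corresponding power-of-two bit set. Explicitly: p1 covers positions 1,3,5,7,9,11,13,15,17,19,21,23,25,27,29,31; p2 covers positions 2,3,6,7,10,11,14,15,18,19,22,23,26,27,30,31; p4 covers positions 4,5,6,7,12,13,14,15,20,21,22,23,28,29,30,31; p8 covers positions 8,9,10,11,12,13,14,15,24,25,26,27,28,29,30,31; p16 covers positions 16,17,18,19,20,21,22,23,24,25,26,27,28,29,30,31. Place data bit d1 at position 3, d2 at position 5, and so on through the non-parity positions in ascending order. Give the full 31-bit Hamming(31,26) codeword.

Place data bits at non-power-of-two positions: b3=1, b5=1, b6=0, b7=1, b9=1, b10=1, b11=0, b12=0, b13=1, b14=1, b15=0, b17=1, b18=1, b19=0, b20=0, b21=1, b22=1, b23=1, b24=0, b25=0, b26=0, b27=1, b28=1, b29=0, b30=1, b31=1.
p1 = XOR of data positions {3,5,7,9,11,13,15,17,19,21,23,25,27,29,31} = 1⊕1⊕1⊕1⊕0⊕1⊕0⊕1⊕0⊕1⊕1⊕0⊕1⊕0⊕1 = 0
p2 = XOR of data positions {3,6,7,10,11,14,15,18,19,22,23,26,27,30,31} = 1⊕0⊕1⊕1⊕0⊕1⊕0⊕1⊕0⊕1⊕1⊕0⊕1⊕1⊕1 = 0
p4 = XOR of data positions {5,6,7,12,13,14,15,20,21,22,23,28,29,30,31} = 1⊕0⊕1⊕0⊕1⊕1⊕0⊕0⊕1⊕1⊕1⊕1⊕0⊕1⊕1 = 0
p8 = XOR of data positions {9,10,11,12,13,14,15,24,25,26,27,28,29,30,31} = 1⊕1⊕0⊕0⊕1⊕1⊕0⊕0⊕0⊕0⊕1⊕1⊕0⊕1⊕1 = 0
p16 = XOR of data positions {17,18,19,20,21,22,23,24,25,26,27,28,29,30,31} = 1⊕1⊕0⊕0⊕1⊕1⊕1⊕0⊕0⊕0⊕1⊕1⊕0⊕1⊕1 = 1
Codeword b1..b31 = 0010101011001101110011100011011

0010101011001101110011100011011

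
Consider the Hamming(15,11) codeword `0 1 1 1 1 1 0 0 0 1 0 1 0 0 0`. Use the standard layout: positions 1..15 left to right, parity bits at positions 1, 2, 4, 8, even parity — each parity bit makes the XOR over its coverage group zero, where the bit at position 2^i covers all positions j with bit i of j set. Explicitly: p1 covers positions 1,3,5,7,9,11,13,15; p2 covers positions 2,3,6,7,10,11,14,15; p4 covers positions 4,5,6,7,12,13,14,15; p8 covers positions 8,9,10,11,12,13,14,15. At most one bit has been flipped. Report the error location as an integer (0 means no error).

0

s1: b1⊕b3⊕b5⊕b7⊕b9⊕b11⊕b13⊕b15 = 0⊕1⊕1⊕0⊕0⊕0⊕0⊕0 = 0
s2: b2⊕b3⊕b6⊕b7⊕b10⊕b11⊕b14⊕b15 = 1⊕1⊕1⊕0⊕1⊕0⊕0⊕0 = 0
s4: b4⊕b5⊕b6⊕b7⊕b12⊕b13⊕b14⊕b15 = 1⊕1⊕1⊕0⊕1⊕0⊕0⊕0 = 0
s8: b8⊕b9⊕b10⊕b11⊕b12⊕b13⊕b14⊕b15 = 0⊕0⊕1⊕0⊕1⊕0⊕0⊕0 = 0
Syndrome (s8...s1) = 0000 → position 0 (no error).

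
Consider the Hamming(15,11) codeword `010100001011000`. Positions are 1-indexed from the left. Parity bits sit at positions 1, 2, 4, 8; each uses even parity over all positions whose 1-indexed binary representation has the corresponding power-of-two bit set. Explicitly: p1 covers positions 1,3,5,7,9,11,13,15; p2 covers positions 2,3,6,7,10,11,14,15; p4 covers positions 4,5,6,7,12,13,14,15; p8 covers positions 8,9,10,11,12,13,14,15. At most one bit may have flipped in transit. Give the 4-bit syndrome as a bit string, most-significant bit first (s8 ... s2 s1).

s1: b1⊕b3⊕b5⊕b7⊕b9⊕b11⊕b13⊕b15 = 0⊕0⊕0⊕0⊕1⊕1⊕0⊕0 = 0
s2: b2⊕b3⊕b6⊕b7⊕b10⊕b11⊕b14⊕b15 = 1⊕0⊕0⊕0⊕0⊕1⊕0⊕0 = 0
s4: b4⊕b5⊕b6⊕b7⊕b12⊕b13⊕b14⊕b15 = 1⊕0⊕0⊕0⊕1⊕0⊕0⊕0 = 0
s8: b8⊕b9⊕b10⊕b11⊕b12⊕b13⊕b14⊕b15 = 0⊕1⊕0⊕1⊕1⊕0⊕0⊕0 = 1
Syndrome (s8...s1) = 1000 → position 8.

1000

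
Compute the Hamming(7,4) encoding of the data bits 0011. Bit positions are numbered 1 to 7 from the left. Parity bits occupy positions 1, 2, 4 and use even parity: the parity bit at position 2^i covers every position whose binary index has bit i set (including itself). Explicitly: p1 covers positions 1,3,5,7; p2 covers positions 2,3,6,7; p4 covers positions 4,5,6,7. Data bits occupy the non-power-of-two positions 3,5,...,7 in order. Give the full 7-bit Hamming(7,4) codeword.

Place data bits at non-power-of-two positions: b3=0, b5=0, b6=1, b7=1.
p1 = XOR of data positions {3,5,7} = 0⊕0⊕1 = 1
p2 = XOR of data positions {3,6,7} = 0⊕1⊕1 = 0
p4 = XOR of data positions {5,6,7} = 0⊕1⊕1 = 0
Codeword b1..b7 = 1000011

1000011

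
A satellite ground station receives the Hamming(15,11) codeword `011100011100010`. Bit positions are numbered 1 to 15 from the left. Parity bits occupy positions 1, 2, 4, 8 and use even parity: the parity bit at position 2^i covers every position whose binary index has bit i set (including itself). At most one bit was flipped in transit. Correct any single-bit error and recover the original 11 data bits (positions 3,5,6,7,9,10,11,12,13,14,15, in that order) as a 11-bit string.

10001100010

s1: b1⊕b3⊕b5⊕b7⊕b9⊕b11⊕b13⊕b15 = 0⊕1⊕0⊕0⊕1⊕0⊕0⊕0 = 0
s2: b2⊕b3⊕b6⊕b7⊕b10⊕b11⊕b14⊕b15 = 1⊕1⊕0⊕0⊕1⊕0⊕1⊕0 = 0
s4: b4⊕b5⊕b6⊕b7⊕b12⊕b13⊕b14⊕b15 = 1⊕0⊕0⊕0⊕0⊕0⊕1⊕0 = 0
s8: b8⊕b9⊕b10⊕b11⊕b12⊕b13⊕b14⊕b15 = 1⊕1⊕1⊕0⊕0⊕0⊕1⊕0 = 0
Syndrome (s8...s1) = 0000 → position 0 (no error).
No correction needed.
Data bits at positions 3,5,6,7,9,10,11,12,13,14,15: 10001100010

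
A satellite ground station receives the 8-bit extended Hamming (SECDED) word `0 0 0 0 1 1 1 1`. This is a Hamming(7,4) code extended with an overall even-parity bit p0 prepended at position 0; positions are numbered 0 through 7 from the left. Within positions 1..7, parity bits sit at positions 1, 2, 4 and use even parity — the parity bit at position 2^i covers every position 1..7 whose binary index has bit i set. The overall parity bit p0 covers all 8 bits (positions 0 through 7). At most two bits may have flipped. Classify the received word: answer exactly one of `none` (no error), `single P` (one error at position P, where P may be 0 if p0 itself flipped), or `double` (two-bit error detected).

s1: b1⊕b3⊕b5⊕b7 = 0⊕0⊕1⊕1 = 0
s2: b2⊕b3⊕b6⊕b7 = 0⊕0⊕1⊕1 = 0
s4: b4⊕b5⊕b6⊕b7 = 1⊕1⊕1⊕1 = 0
Syndrome (s4...s1) = 000 → position 0 (no error).
Overall parity (XOR of all 8 bits, including p0): 0⊕0⊕0⊕0⊕1⊕1⊕1⊕1 = 0
Overall=0, syndrome position=0 → no error.

none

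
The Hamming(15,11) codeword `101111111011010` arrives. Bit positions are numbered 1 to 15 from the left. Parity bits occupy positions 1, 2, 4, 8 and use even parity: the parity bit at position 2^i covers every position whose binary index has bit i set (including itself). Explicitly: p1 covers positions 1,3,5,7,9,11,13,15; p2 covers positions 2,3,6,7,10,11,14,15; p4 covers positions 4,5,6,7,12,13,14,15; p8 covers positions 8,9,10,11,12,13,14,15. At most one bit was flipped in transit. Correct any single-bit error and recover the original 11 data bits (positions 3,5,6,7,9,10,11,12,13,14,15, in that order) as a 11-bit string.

11111111010

s1: b1⊕b3⊕b5⊕b7⊕b9⊕b11⊕b13⊕b15 = 1⊕1⊕1⊕1⊕1⊕1⊕0⊕0 = 0
s2: b2⊕b3⊕b6⊕b7⊕b10⊕b11⊕b14⊕b15 = 0⊕1⊕1⊕1⊕0⊕1⊕1⊕0 = 1
s4: b4⊕b5⊕b6⊕b7⊕b12⊕b13⊕b14⊕b15 = 1⊕1⊕1⊕1⊕1⊕0⊕1⊕0 = 0
s8: b8⊕b9⊕b10⊕b11⊕b12⊕b13⊕b14⊕b15 = 1⊕1⊕0⊕1⊕1⊕0⊕1⊕0 = 1
Syndrome (s8...s1) = 1010 → position 10.
Flip bit 10: corrected codeword = 101111111111010
Data bits at positions 3,5,6,7,9,10,11,12,13,14,15: 11111111010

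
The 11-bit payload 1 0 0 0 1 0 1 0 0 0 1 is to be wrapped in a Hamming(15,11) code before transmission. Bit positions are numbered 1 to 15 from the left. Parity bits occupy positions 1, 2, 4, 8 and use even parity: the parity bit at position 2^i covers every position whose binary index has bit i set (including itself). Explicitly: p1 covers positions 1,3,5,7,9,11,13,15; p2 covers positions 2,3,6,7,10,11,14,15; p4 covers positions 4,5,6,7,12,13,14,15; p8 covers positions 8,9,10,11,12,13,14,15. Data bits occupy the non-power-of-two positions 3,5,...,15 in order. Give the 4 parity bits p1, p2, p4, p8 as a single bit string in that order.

0111

Place data bits at non-power-of-two positions: b3=1, b5=0, b6=0, b7=0, b9=1, b10=0, b11=1, b12=0, b13=0, b14=0, b15=1.
p1 = XOR of data positions {3,5,7,9,11,13,15} = 1⊕0⊕0⊕1⊕1⊕0⊕1 = 0
p2 = XOR of data positions {3,6,7,10,11,14,15} = 1⊕0⊕0⊕0⊕1⊕0⊕1 = 1
p4 = XOR of data positions {5,6,7,12,13,14,15} = 0⊕0⊕0⊕0⊕0⊕0⊕1 = 1
p8 = XOR of data positions {9,10,11,12,13,14,15} = 1⊕0⊕1⊕0⊕0⊕0⊕1 = 1
Parity bits p1,p2,p4,p8 = 0111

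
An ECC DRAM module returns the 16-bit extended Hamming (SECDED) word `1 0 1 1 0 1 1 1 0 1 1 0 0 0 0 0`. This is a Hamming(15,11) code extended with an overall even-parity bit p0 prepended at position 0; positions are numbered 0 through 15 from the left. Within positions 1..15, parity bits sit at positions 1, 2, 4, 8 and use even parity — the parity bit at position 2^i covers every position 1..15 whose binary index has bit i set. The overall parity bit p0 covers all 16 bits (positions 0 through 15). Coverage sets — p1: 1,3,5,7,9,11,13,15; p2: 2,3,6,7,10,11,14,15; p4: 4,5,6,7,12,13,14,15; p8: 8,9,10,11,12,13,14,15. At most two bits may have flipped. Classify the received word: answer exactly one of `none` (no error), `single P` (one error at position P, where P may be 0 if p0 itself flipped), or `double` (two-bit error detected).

double

s1: b1⊕b3⊕b5⊕b7⊕b9⊕b11⊕b13⊕b15 = 0⊕1⊕1⊕1⊕1⊕0⊕0⊕0 = 0
s2: b2⊕b3⊕b6⊕b7⊕b10⊕b11⊕b14⊕b15 = 1⊕1⊕1⊕1⊕1⊕0⊕0⊕0 = 1
s4: b4⊕b5⊕b6⊕b7⊕b12⊕b13⊕b14⊕b15 = 0⊕1⊕1⊕1⊕0⊕0⊕0⊕0 = 1
s8: b8⊕b9⊕b10⊕b11⊕b12⊕b13⊕b14⊕b15 = 0⊕1⊕1⊕0⊕0⊕0⊕0⊕0 = 0
Syndrome (s8...s1) = 0110 → position 6.
Overall parity (XOR of all 16 bits, including p0): 1⊕0⊕1⊕1⊕0⊕1⊕1⊕1⊕0⊕1⊕1⊕0⊕0⊕0⊕0⊕0 = 0
Overall=0, syndrome position=6 → double-bit error detected (uncorrectable).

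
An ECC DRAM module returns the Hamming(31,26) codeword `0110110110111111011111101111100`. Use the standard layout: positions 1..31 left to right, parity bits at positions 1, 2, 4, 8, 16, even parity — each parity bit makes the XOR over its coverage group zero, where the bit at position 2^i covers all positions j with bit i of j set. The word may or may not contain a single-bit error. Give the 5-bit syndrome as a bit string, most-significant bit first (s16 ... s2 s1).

00000

s1: b1⊕b3⊕b5⊕b7⊕b9⊕b11⊕b13⊕b15⊕b17⊕b19⊕b21⊕b23⊕b25⊕b27⊕b29⊕b31 = 0⊕1⊕1⊕0⊕1⊕1⊕1⊕1⊕0⊕1⊕1⊕1⊕1⊕1⊕1⊕0 = 0
s2: b2⊕b3⊕b6⊕b7⊕b10⊕b11⊕b14⊕b15⊕b18⊕b19⊕b22⊕b23⊕b26⊕b27⊕b30⊕b31 = 1⊕1⊕1⊕0⊕0⊕1⊕1⊕1⊕1⊕1⊕1⊕1⊕1⊕1⊕0⊕0 = 0
s4: b4⊕b5⊕b6⊕b7⊕b12⊕b13⊕b14⊕b15⊕b20⊕b21⊕b22⊕b23⊕b28⊕b29⊕b30⊕b31 = 0⊕1⊕1⊕0⊕1⊕1⊕1⊕1⊕1⊕1⊕1⊕1⊕1⊕1⊕0⊕0 = 0
s8: b8⊕b9⊕b10⊕b11⊕b12⊕b13⊕b14⊕b15⊕b24⊕b25⊕b26⊕b27⊕b28⊕b29⊕b30⊕b31 = 1⊕1⊕0⊕1⊕1⊕1⊕1⊕1⊕0⊕1⊕1⊕1⊕1⊕1⊕0⊕0 = 0
s16: b16⊕b17⊕b18⊕b19⊕b20⊕b21⊕b22⊕b23⊕b24⊕b25⊕b26⊕b27⊕b28⊕b29⊕b30⊕b31 = 1⊕0⊕1⊕1⊕1⊕1⊕1⊕1⊕0⊕1⊕1⊕1⊕1⊕1⊕0⊕0 = 0
Syndrome (s16...s1) = 00000 → position 0 (no error).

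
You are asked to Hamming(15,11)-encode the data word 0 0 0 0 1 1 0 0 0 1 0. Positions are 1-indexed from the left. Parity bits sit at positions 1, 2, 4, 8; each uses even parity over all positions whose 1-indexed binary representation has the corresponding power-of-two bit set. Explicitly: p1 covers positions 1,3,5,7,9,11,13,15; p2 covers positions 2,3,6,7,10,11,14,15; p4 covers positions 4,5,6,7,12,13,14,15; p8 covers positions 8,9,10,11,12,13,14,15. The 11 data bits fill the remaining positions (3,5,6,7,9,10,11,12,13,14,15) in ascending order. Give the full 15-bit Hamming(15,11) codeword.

100100011100010

Place data bits at non-power-of-two positions: b3=0, b5=0, b6=0, b7=0, b9=1, b10=1, b11=0, b12=0, b13=0, b14=1, b15=0.
p1 = XOR of data positions {3,5,7,9,11,13,15} = 0⊕0⊕0⊕1⊕0⊕0⊕0 = 1
p2 = XOR of data positions {3,6,7,10,11,14,15} = 0⊕0⊕0⊕1⊕0⊕1⊕0 = 0
p4 = XOR of data positions {5,6,7,12,13,14,15} = 0⊕0⊕0⊕0⊕0⊕1⊕0 = 1
p8 = XOR of data positions {9,10,11,12,13,14,15} = 1⊕1⊕0⊕0⊕0⊕1⊕0 = 1
Codeword b1..b15 = 100100011100010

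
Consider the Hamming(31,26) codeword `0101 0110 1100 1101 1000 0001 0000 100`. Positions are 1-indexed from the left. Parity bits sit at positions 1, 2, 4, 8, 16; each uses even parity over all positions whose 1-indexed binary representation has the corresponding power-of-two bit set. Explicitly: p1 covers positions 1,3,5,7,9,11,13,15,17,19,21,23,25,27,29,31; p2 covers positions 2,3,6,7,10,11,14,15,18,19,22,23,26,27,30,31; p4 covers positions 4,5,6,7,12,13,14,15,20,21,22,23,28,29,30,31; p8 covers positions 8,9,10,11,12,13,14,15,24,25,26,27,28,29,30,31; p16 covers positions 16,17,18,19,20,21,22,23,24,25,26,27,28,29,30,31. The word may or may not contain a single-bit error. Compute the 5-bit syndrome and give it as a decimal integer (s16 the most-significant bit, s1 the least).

s1: b1⊕b3⊕b5⊕b7⊕b9⊕b11⊕b13⊕b15⊕b17⊕b19⊕b21⊕b23⊕b25⊕b27⊕b29⊕b31 = 0⊕0⊕0⊕1⊕1⊕0⊕1⊕0⊕1⊕0⊕0⊕0⊕0⊕0⊕1⊕0 = 1
s2: b2⊕b3⊕b6⊕b7⊕b10⊕b11⊕b14⊕b15⊕b18⊕b19⊕b22⊕b23⊕b26⊕b27⊕b30⊕b31 = 1⊕0⊕1⊕1⊕1⊕0⊕1⊕0⊕0⊕0⊕0⊕0⊕0⊕0⊕0⊕0 = 1
s4: b4⊕b5⊕b6⊕b7⊕b12⊕b13⊕b14⊕b15⊕b20⊕b21⊕b22⊕b23⊕b28⊕b29⊕b30⊕b31 = 1⊕0⊕1⊕1⊕0⊕1⊕1⊕0⊕0⊕0⊕0⊕0⊕0⊕1⊕0⊕0 = 0
s8: b8⊕b9⊕b10⊕b11⊕b12⊕b13⊕b14⊕b15⊕b24⊕b25⊕b26⊕b27⊕b28⊕b29⊕b30⊕b31 = 0⊕1⊕1⊕0⊕0⊕1⊕1⊕0⊕1⊕0⊕0⊕0⊕0⊕1⊕0⊕0 = 0
s16: b16⊕b17⊕b18⊕b19⊕b20⊕b21⊕b22⊕b23⊕b24⊕b25⊕b26⊕b27⊕b28⊕b29⊕b30⊕b31 = 1⊕1⊕0⊕0⊕0⊕0⊕0⊕0⊕1⊕0⊕0⊕0⊕0⊕1⊕0⊕0 = 0
Syndrome (s16...s1) = 00011 → position 3.

3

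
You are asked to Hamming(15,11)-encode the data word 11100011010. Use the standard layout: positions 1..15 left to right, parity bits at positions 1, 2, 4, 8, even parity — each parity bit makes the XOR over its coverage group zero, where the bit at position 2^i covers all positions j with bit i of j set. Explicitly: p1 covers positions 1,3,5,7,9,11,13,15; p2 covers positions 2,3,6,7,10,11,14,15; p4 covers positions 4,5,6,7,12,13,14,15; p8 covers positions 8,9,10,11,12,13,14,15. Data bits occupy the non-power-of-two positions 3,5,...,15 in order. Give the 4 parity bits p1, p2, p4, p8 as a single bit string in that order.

Place data bits at non-power-of-two positions: b3=1, b5=1, b6=1, b7=0, b9=0, b10=0, b11=1, b12=1, b13=0, b14=1, b15=0.
p1 = XOR of data positions {3,5,7,9,11,13,15} = 1⊕1⊕0⊕0⊕1⊕0⊕0 = 1
p2 = XOR of data positions {3,6,7,10,11,14,15} = 1⊕1⊕0⊕0⊕1⊕1⊕0 = 0
p4 = XOR of data positions {5,6,7,12,13,14,15} = 1⊕1⊕0⊕1⊕0⊕1⊕0 = 0
p8 = XOR of data positions {9,10,11,12,13,14,15} = 0⊕0⊕1⊕1⊕0⊕1⊕0 = 1
Parity bits p1,p2,p4,p8 = 1001

1001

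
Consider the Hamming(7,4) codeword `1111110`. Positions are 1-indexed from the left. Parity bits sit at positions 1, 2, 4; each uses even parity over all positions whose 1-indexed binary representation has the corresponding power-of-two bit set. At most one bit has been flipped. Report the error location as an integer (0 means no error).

s1: b1⊕b3⊕b5⊕b7 = 1⊕1⊕1⊕0 = 1
s2: b2⊕b3⊕b6⊕b7 = 1⊕1⊕1⊕0 = 1
s4: b4⊕b5⊕b6⊕b7 = 1⊕1⊕1⊕0 = 1
Syndrome (s4...s1) = 111 → position 7.

7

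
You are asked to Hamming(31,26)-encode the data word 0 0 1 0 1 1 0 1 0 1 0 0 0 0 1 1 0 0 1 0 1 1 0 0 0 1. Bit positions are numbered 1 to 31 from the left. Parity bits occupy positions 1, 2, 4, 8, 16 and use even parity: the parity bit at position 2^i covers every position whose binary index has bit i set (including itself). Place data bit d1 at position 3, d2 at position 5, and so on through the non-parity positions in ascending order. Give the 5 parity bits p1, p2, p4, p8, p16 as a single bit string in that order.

Place data bits at non-power-of-two positions: b3=0, b5=0, b6=1, b7=0, b9=1, b10=1, b11=0, b12=1, b13=0, b14=1, b15=0, b17=0, b18=0, b19=0, b20=1, b21=1, b22=0, b23=0, b24=1, b25=0, b26=1, b27=1, b28=0, b29=0, b30=0, b31=1.
p1 = XOR of data positions {3,5,7,9,11,13,15,17,19,21,23,25,27,29,31} = 0⊕0⊕0⊕1⊕0⊕0⊕0⊕0⊕0⊕1⊕0⊕0⊕1⊕0⊕1 = 0
p2 = XOR of data positions {3,6,7,10,11,14,15,18,19,22,23,26,27,30,31} = 0⊕1⊕0⊕1⊕0⊕1⊕0⊕0⊕0⊕0⊕0⊕1⊕1⊕0⊕1 = 0
p4 = XOR of data positions {5,6,7,12,13,14,15,20,21,22,23,28,29,30,31} = 0⊕1⊕0⊕1⊕0⊕1⊕0⊕1⊕1⊕0⊕0⊕0⊕0⊕0⊕1 = 0
p8 = XOR of data positions {9,10,11,12,13,14,15,24,25,26,27,28,29,30,31} = 1⊕1⊕0⊕1⊕0⊕1⊕0⊕1⊕0⊕1⊕1⊕0⊕0⊕0⊕1 = 0
p16 = XOR of data positions {17,18,19,20,21,22,23,24,25,26,27,28,29,30,31} = 0⊕0⊕0⊕1⊕1⊕0⊕0⊕1⊕0⊕1⊕1⊕0⊕0⊕0⊕1 = 0
Parity bits p1,p2,p4,p8,p16 = 00000

00000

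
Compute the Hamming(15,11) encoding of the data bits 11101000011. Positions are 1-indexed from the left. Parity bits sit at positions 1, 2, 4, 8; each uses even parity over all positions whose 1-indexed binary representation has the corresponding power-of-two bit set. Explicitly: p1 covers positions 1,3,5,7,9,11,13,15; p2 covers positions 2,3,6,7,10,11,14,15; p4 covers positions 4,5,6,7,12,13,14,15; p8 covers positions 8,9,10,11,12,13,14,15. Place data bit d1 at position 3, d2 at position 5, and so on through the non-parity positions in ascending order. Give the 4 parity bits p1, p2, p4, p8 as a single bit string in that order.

Place data bits at non-power-of-two positions: b3=1, b5=1, b6=1, b7=0, b9=1, b10=0, b11=0, b12=0, b13=0, b14=1, b15=1.
p1 = XOR of data positions {3,5,7,9,11,13,15} = 1⊕1⊕0⊕1⊕0⊕0⊕1 = 0
p2 = XOR of data positions {3,6,7,10,11,14,15} = 1⊕1⊕0⊕0⊕0⊕1⊕1 = 0
p4 = XOR of data positions {5,6,7,12,13,14,15} = 1⊕1⊕0⊕0⊕0⊕1⊕1 = 0
p8 = XOR of data positions {9,10,11,12,13,14,15} = 1⊕0⊕0⊕0⊕0⊕1⊕1 = 1
Parity bits p1,p2,p4,p8 = 0001

0001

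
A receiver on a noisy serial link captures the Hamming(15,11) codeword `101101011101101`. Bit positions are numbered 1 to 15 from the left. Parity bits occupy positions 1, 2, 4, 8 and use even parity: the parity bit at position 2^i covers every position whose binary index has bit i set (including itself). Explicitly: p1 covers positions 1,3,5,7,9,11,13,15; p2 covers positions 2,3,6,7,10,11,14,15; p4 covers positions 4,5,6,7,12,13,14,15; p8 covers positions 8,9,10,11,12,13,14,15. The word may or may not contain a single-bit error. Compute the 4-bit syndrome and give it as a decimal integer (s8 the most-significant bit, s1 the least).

5

s1: b1⊕b3⊕b5⊕b7⊕b9⊕b11⊕b13⊕b15 = 1⊕1⊕0⊕0⊕1⊕0⊕1⊕1 = 1
s2: b2⊕b3⊕b6⊕b7⊕b10⊕b11⊕b14⊕b15 = 0⊕1⊕1⊕0⊕1⊕0⊕0⊕1 = 0
s4: b4⊕b5⊕b6⊕b7⊕b12⊕b13⊕b14⊕b15 = 1⊕0⊕1⊕0⊕1⊕1⊕0⊕1 = 1
s8: b8⊕b9⊕b10⊕b11⊕b12⊕b13⊕b14⊕b15 = 1⊕1⊕1⊕0⊕1⊕1⊕0⊕1 = 0
Syndrome (s8...s1) = 0101 → position 5.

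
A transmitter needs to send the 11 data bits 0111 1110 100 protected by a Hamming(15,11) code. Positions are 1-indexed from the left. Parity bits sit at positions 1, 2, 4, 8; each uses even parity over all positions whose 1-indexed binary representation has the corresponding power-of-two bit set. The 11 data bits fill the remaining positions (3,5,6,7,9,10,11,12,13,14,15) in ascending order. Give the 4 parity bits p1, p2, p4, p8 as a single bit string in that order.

Place data bits at non-power-of-two positions: b3=0, b5=1, b6=1, b7=1, b9=1, b10=1, b11=1, b12=0, b13=1, b14=0, b15=0.
p1 = XOR of data positions {3,5,7,9,11,13,15} = 0⊕1⊕1⊕1⊕1⊕1⊕0 = 1
p2 = XOR of data positions {3,6,7,10,11,14,15} = 0⊕1⊕1⊕1⊕1⊕0⊕0 = 0
p4 = XOR of data positions {5,6,7,12,13,14,15} = 1⊕1⊕1⊕0⊕1⊕0⊕0 = 0
p8 = XOR of data positions {9,10,11,12,13,14,15} = 1⊕1⊕1⊕0⊕1⊕0⊕0 = 0
Parity bits p1,p2,p4,p8 = 1000

1000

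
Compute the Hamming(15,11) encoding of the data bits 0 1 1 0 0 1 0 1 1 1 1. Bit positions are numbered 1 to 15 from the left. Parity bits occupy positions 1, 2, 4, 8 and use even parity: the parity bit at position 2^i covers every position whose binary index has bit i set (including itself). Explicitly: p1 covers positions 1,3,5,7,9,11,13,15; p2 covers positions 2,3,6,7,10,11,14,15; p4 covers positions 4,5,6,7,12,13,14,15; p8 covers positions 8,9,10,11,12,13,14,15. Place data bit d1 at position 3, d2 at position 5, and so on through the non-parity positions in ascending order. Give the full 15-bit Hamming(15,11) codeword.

100011010101111

Place data bits at non-power-of-two positions: b3=0, b5=1, b6=1, b7=0, b9=0, b10=1, b11=0, b12=1, b13=1, b14=1, b15=1.
p1 = XOR of data positions {3,5,7,9,11,13,15} = 0⊕1⊕0⊕0⊕0⊕1⊕1 = 1
p2 = XOR of data positions {3,6,7,10,11,14,15} = 0⊕1⊕0⊕1⊕0⊕1⊕1 = 0
p4 = XOR of data positions {5,6,7,12,13,14,15} = 1⊕1⊕0⊕1⊕1⊕1⊕1 = 0
p8 = XOR of data positions {9,10,11,12,13,14,15} = 0⊕1⊕0⊕1⊕1⊕1⊕1 = 1
Codeword b1..b15 = 100011010101111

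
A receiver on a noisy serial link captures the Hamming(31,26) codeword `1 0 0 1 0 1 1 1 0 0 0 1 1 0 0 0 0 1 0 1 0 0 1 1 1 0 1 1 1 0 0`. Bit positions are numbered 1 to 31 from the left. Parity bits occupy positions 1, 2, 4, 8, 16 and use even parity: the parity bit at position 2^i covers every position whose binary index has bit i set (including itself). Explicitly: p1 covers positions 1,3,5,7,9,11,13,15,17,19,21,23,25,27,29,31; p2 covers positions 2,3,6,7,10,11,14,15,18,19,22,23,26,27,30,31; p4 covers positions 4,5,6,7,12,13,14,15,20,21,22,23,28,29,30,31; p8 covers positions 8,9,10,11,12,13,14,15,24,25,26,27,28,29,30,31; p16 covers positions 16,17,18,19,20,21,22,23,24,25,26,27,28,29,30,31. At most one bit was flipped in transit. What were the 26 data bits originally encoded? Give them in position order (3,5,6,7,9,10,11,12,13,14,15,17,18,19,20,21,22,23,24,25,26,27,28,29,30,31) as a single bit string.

s1: b1⊕b3⊕b5⊕b7⊕b9⊕b11⊕b13⊕b15⊕b17⊕b19⊕b21⊕b23⊕b25⊕b27⊕b29⊕b31 = 1⊕0⊕0⊕1⊕0⊕0⊕1⊕0⊕0⊕0⊕0⊕1⊕1⊕1⊕1⊕0 = 1
s2: b2⊕b3⊕b6⊕b7⊕b10⊕b11⊕b14⊕b15⊕b18⊕b19⊕b22⊕b23⊕b26⊕b27⊕b30⊕b31 = 0⊕0⊕1⊕1⊕0⊕0⊕0⊕0⊕1⊕0⊕0⊕1⊕0⊕1⊕0⊕0 = 1
s4: b4⊕b5⊕b6⊕b7⊕b12⊕b13⊕b14⊕b15⊕b20⊕b21⊕b22⊕b23⊕b28⊕b29⊕b30⊕b31 = 1⊕0⊕1⊕1⊕1⊕1⊕0⊕0⊕1⊕0⊕0⊕1⊕1⊕1⊕0⊕0 = 1
s8: b8⊕b9⊕b10⊕b11⊕b12⊕b13⊕b14⊕b15⊕b24⊕b25⊕b26⊕b27⊕b28⊕b29⊕b30⊕b31 = 1⊕0⊕0⊕0⊕1⊕1⊕0⊕0⊕1⊕1⊕0⊕1⊕1⊕1⊕0⊕0 = 0
s16: b16⊕b17⊕b18⊕b19⊕b20⊕b21⊕b22⊕b23⊕b24⊕b25⊕b26⊕b27⊕b28⊕b29⊕b30⊕b31 = 0⊕0⊕1⊕0⊕1⊕0⊕0⊕1⊕1⊕1⊕0⊕1⊕1⊕1⊕0⊕0 = 0
Syndrome (s16...s1) = 00111 → position 7.
Flip bit 7: corrected codeword = 1001010100011000010100111011100
Data bits at positions 3,5,6,7,9,10,11,12,13,14,15,17,18,19,20,21,22,23,24,25,26,27,28,29,30,31: 00100001100010100111011100

00100001100010100111011100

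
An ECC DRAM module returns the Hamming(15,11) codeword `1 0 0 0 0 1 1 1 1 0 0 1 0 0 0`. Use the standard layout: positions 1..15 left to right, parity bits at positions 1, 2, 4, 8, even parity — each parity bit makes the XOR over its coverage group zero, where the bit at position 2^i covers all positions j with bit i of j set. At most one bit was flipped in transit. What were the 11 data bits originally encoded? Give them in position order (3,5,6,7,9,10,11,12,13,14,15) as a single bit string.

00111001100

s1: b1⊕b3⊕b5⊕b7⊕b9⊕b11⊕b13⊕b15 = 1⊕0⊕0⊕1⊕1⊕0⊕0⊕0 = 1
s2: b2⊕b3⊕b6⊕b7⊕b10⊕b11⊕b14⊕b15 = 0⊕0⊕1⊕1⊕0⊕0⊕0⊕0 = 0
s4: b4⊕b5⊕b6⊕b7⊕b12⊕b13⊕b14⊕b15 = 0⊕0⊕1⊕1⊕1⊕0⊕0⊕0 = 1
s8: b8⊕b9⊕b10⊕b11⊕b12⊕b13⊕b14⊕b15 = 1⊕1⊕0⊕0⊕1⊕0⊕0⊕0 = 1
Syndrome (s8...s1) = 1101 → position 13.
Flip bit 13: corrected codeword = 100001111001100
Data bits at positions 3,5,6,7,9,10,11,12,13,14,15: 00111001100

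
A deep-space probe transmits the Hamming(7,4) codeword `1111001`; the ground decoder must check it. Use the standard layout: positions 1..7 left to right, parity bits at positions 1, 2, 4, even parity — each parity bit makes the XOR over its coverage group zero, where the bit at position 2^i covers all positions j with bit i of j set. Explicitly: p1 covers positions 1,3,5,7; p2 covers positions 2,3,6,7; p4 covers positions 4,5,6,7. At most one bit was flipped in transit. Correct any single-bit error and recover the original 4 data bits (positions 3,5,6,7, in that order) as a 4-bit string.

0001

s1: b1⊕b3⊕b5⊕b7 = 1⊕1⊕0⊕1 = 1
s2: b2⊕b3⊕b6⊕b7 = 1⊕1⊕0⊕1 = 1
s4: b4⊕b5⊕b6⊕b7 = 1⊕0⊕0⊕1 = 0
Syndrome (s4...s1) = 011 → position 3.
Flip bit 3: corrected codeword = 1101001
Data bits at positions 3,5,6,7: 0001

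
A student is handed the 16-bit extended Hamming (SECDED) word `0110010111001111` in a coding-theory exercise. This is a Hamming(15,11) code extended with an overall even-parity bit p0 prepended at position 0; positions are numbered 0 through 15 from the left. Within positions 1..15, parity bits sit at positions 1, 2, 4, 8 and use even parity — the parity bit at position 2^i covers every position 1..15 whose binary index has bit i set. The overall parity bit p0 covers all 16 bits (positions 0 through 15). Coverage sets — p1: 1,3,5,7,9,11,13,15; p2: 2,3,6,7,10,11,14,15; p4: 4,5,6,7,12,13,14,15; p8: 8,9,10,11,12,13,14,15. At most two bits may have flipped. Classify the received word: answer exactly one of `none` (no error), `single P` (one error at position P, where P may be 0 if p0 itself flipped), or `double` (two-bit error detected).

s1: b1⊕b3⊕b5⊕b7⊕b9⊕b11⊕b13⊕b15 = 1⊕0⊕1⊕1⊕1⊕0⊕1⊕1 = 0
s2: b2⊕b3⊕b6⊕b7⊕b10⊕b11⊕b14⊕b15 = 1⊕0⊕0⊕1⊕0⊕0⊕1⊕1 = 0
s4: b4⊕b5⊕b6⊕b7⊕b12⊕b13⊕b14⊕b15 = 0⊕1⊕0⊕1⊕1⊕1⊕1⊕1 = 0
s8: b8⊕b9⊕b10⊕b11⊕b12⊕b13⊕b14⊕b15 = 1⊕1⊕0⊕0⊕1⊕1⊕1⊕1 = 0
Syndrome (s8...s1) = 0000 → position 0 (no error).
Overall parity (XOR of all 16 bits, including p0): 0⊕1⊕1⊕0⊕0⊕1⊕0⊕1⊕1⊕1⊕0⊕0⊕1⊕1⊕1⊕1 = 0
Overall=0, syndrome position=0 → no error.

none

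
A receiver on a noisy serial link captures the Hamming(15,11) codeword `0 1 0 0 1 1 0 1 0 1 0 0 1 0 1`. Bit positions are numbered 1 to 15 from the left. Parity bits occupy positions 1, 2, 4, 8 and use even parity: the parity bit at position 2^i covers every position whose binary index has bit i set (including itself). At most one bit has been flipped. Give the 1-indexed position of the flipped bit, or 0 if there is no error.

1

s1: b1⊕b3⊕b5⊕b7⊕b9⊕b11⊕b13⊕b15 = 0⊕0⊕1⊕0⊕0⊕0⊕1⊕1 = 1
s2: b2⊕b3⊕b6⊕b7⊕b10⊕b11⊕b14⊕b15 = 1⊕0⊕1⊕0⊕1⊕0⊕0⊕1 = 0
s4: b4⊕b5⊕b6⊕b7⊕b12⊕b13⊕b14⊕b15 = 0⊕1⊕1⊕0⊕0⊕1⊕0⊕1 = 0
s8: b8⊕b9⊕b10⊕b11⊕b12⊕b13⊕b14⊕b15 = 1⊕0⊕1⊕0⊕0⊕1⊕0⊕1 = 0
Syndrome (s8...s1) = 0001 → position 1.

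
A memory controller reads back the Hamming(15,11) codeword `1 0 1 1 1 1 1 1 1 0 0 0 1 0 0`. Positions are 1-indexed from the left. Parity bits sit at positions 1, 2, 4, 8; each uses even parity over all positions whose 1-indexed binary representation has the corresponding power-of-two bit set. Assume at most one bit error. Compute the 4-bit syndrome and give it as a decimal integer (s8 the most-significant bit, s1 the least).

s1: b1⊕b3⊕b5⊕b7⊕b9⊕b11⊕b13⊕b15 = 1⊕1⊕1⊕1⊕1⊕0⊕1⊕0 = 0
s2: b2⊕b3⊕b6⊕b7⊕b10⊕b11⊕b14⊕b15 = 0⊕1⊕1⊕1⊕0⊕0⊕0⊕0 = 1
s4: b4⊕b5⊕b6⊕b7⊕b12⊕b13⊕b14⊕b15 = 1⊕1⊕1⊕1⊕0⊕1⊕0⊕0 = 1
s8: b8⊕b9⊕b10⊕b11⊕b12⊕b13⊕b14⊕b15 = 1⊕1⊕0⊕0⊕0⊕1⊕0⊕0 = 1
Syndrome (s8...s1) = 1110 → position 14.

14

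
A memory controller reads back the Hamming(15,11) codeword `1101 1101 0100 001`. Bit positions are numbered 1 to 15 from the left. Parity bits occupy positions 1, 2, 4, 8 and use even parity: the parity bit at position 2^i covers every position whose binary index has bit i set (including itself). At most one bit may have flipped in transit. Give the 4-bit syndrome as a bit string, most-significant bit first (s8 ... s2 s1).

1001

s1: b1⊕b3⊕b5⊕b7⊕b9⊕b11⊕b13⊕b15 = 1⊕0⊕1⊕0⊕0⊕0⊕0⊕1 = 1
s2: b2⊕b3⊕b6⊕b7⊕b10⊕b11⊕b14⊕b15 = 1⊕0⊕1⊕0⊕1⊕0⊕0⊕1 = 0
s4: b4⊕b5⊕b6⊕b7⊕b12⊕b13⊕b14⊕b15 = 1⊕1⊕1⊕0⊕0⊕0⊕0⊕1 = 0
s8: b8⊕b9⊕b10⊕b11⊕b12⊕b13⊕b14⊕b15 = 1⊕0⊕1⊕0⊕0⊕0⊕0⊕1 = 1
Syndrome (s8...s1) = 1001 → position 9.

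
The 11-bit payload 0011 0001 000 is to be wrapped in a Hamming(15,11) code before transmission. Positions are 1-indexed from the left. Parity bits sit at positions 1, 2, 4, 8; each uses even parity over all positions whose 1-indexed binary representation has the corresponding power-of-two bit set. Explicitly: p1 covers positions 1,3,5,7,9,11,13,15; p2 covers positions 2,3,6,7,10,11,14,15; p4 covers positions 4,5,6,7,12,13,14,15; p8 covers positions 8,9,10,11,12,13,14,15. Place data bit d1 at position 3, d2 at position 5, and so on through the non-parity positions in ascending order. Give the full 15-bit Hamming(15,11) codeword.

100101110001000

Place data bits at non-power-of-two positions: b3=0, b5=0, b6=1, b7=1, b9=0, b10=0, b11=0, b12=1, b13=0, b14=0, b15=0.
p1 = XOR of data positions {3,5,7,9,11,13,15} = 0⊕0⊕1⊕0⊕0⊕0⊕0 = 1
p2 = XOR of data positions {3,6,7,10,11,14,15} = 0⊕1⊕1⊕0⊕0⊕0⊕0 = 0
p4 = XOR of data positions {5,6,7,12,13,14,15} = 0⊕1⊕1⊕1⊕0⊕0⊕0 = 1
p8 = XOR of data positions {9,10,11,12,13,14,15} = 0⊕0⊕0⊕1⊕0⊕0⊕0 = 1
Codeword b1..b15 = 100101110001000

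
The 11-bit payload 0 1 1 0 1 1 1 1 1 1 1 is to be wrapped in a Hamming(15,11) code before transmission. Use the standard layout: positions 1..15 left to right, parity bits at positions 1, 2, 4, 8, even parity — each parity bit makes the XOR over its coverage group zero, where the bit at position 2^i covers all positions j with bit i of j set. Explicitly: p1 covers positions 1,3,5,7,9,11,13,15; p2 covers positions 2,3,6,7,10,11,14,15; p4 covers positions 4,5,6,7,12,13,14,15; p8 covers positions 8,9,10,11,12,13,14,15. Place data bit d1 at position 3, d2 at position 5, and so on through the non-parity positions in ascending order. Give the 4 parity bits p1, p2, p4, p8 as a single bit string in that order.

1101

Place data bits at non-power-of-two positions: b3=0, b5=1, b6=1, b7=0, b9=1, b10=1, b11=1, b12=1, b13=1, b14=1, b15=1.
p1 = XOR of data positions {3,5,7,9,11,13,15} = 0⊕1⊕0⊕1⊕1⊕1⊕1 = 1
p2 = XOR of data positions {3,6,7,10,11,14,15} = 0⊕1⊕0⊕1⊕1⊕1⊕1 = 1
p4 = XOR of data positions {5,6,7,12,13,14,15} = 1⊕1⊕0⊕1⊕1⊕1⊕1 = 0
p8 = XOR of data positions {9,10,11,12,13,14,15} = 1⊕1⊕1⊕1⊕1⊕1⊕1 = 1
Parity bits p1,p2,p4,p8 = 1101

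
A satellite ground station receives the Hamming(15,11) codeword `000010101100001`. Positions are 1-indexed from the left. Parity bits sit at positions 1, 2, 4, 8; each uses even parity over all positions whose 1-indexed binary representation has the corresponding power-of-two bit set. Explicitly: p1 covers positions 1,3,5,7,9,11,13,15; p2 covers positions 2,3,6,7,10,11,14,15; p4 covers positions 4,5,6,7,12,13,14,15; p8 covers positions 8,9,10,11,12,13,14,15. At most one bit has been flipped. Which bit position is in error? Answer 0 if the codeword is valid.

14

s1: b1⊕b3⊕b5⊕b7⊕b9⊕b11⊕b13⊕b15 = 0⊕0⊕1⊕1⊕1⊕0⊕0⊕1 = 0
s2: b2⊕b3⊕b6⊕b7⊕b10⊕b11⊕b14⊕b15 = 0⊕0⊕0⊕1⊕1⊕0⊕0⊕1 = 1
s4: b4⊕b5⊕b6⊕b7⊕b12⊕b13⊕b14⊕b15 = 0⊕1⊕0⊕1⊕0⊕0⊕0⊕1 = 1
s8: b8⊕b9⊕b10⊕b11⊕b12⊕b13⊕b14⊕b15 = 0⊕1⊕1⊕0⊕0⊕0⊕0⊕1 = 1
Syndrome (s8...s1) = 1110 → position 14.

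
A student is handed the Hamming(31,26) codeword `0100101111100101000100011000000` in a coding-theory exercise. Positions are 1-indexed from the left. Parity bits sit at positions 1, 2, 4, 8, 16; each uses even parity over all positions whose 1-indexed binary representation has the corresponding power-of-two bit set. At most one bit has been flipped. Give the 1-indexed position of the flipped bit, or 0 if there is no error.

s1: b1⊕b3⊕b5⊕b7⊕b9⊕b11⊕b13⊕b15⊕b17⊕b19⊕b21⊕b23⊕b25⊕b27⊕b29⊕b31 = 0⊕0⊕1⊕1⊕1⊕1⊕0⊕0⊕0⊕0⊕0⊕0⊕1⊕0⊕0⊕0 = 1
s2: b2⊕b3⊕b6⊕b7⊕b10⊕b11⊕b14⊕b15⊕b18⊕b19⊕b22⊕b23⊕b26⊕b27⊕b30⊕b31 = 1⊕0⊕0⊕1⊕1⊕1⊕1⊕0⊕0⊕0⊕0⊕0⊕0⊕0⊕0⊕0 = 1
s4: b4⊕b5⊕b6⊕b7⊕b12⊕b13⊕b14⊕b15⊕b20⊕b21⊕b22⊕b23⊕b28⊕b29⊕b30⊕b31 = 0⊕1⊕0⊕1⊕0⊕0⊕1⊕0⊕1⊕0⊕0⊕0⊕0⊕0⊕0⊕0 = 0
s8: b8⊕b9⊕b10⊕b11⊕b12⊕b13⊕b14⊕b15⊕b24⊕b25⊕b26⊕b27⊕b28⊕b29⊕b30⊕b31 = 1⊕1⊕1⊕1⊕0⊕0⊕1⊕0⊕1⊕1⊕0⊕0⊕0⊕0⊕0⊕0 = 1
s16: b16⊕b17⊕b18⊕b19⊕b20⊕b21⊕b22⊕b23⊕b24⊕b25⊕b26⊕b27⊕b28⊕b29⊕b30⊕b31 = 1⊕0⊕0⊕0⊕1⊕0⊕0⊕0⊕1⊕1⊕0⊕0⊕0⊕0⊕0⊕0 = 0
Syndrome (s16...s1) = 01011 → position 11.

11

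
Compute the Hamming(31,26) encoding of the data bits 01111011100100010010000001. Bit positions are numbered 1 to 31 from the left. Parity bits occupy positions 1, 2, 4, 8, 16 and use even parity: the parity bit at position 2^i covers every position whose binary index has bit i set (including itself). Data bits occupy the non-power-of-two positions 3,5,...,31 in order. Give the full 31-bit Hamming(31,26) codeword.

Place data bits at non-power-of-two positions: b3=0, b5=1, b6=1, b7=1, b9=1, b10=0, b11=1, b12=1, b13=1, b14=0, b15=0, b17=1, b18=0, b19=0, b20=0, b21=1, b22=0, b23=0, b24=1, b25=0, b26=0, b27=0, b28=0, b29=0, b30=0, b31=1.
p1 = XOR of data positions {3,5,7,9,11,13,15,17,19,21,23,25,27,29,31} = 0⊕1⊕1⊕1⊕1⊕1⊕0⊕1⊕0⊕1⊕0⊕0⊕0⊕0⊕1 = 0
p2 = XOR of data positions {3,6,7,10,11,14,15,18,19,22,23,26,27,30,31} = 0⊕1⊕1⊕0⊕1⊕0⊕0⊕0⊕0⊕0⊕0⊕0⊕0⊕0⊕1 = 0
p4 = XOR of data positions {5,6,7,12,13,14,15,20,21,22,23,28,29,30,31} = 1⊕1⊕1⊕1⊕1⊕0⊕0⊕0⊕1⊕0⊕0⊕0⊕0⊕0⊕1 = 1
p8 = XOR of data positions {9,10,11,12,13,14,15,24,25,26,27,28,29,30,31} = 1⊕0⊕1⊕1⊕1⊕0⊕0⊕1⊕0⊕0⊕0⊕0⊕0⊕0⊕1 = 0
p16 = XOR of data positions {17,18,19,20,21,22,23,24,25,26,27,28,29,30,31} = 1⊕0⊕0⊕0⊕1⊕0⊕0⊕1⊕0⊕0⊕0⊕0⊕0⊕0⊕1 = 0
Codeword b1..b31 = 0001111010111000100010010000001

0001111010111000100010010000001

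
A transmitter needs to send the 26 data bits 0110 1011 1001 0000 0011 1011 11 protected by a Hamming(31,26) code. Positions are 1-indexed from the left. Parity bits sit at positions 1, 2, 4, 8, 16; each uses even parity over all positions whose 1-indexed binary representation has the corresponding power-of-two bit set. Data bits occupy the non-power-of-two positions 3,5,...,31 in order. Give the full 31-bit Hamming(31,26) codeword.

Place data bits at non-power-of-two positions: b3=0, b5=1, b6=1, b7=0, b9=1, b10=0, b11=1, b12=1, b13=1, b14=0, b15=0, b17=1, b18=0, b19=0, b20=0, b21=0, b22=0, b23=0, b24=1, b25=1, b26=1, b27=0, b28=1, b29=1, b30=1, b31=1.
p1 = XOR of data positions {3,5,7,9,11,13,15,17,19,21,23,25,27,29,31} = 0⊕1⊕0⊕1⊕1⊕1⊕0⊕1⊕0⊕0⊕0⊕1⊕0⊕1⊕1 = 0
p2 = XOR of data positions {3,6,7,10,11,14,15,18,19,22,23,26,27,30,31} = 0⊕1⊕0⊕0⊕1⊕0⊕0⊕0⊕0⊕0⊕0⊕1⊕0⊕1⊕1 = 1
p4 = XOR of data positions {5,6,7,12,13,14,15,20,21,22,23,28,29,30,31} = 1⊕1⊕0⊕1⊕1⊕0⊕0⊕0⊕0⊕0⊕0⊕1⊕1⊕1⊕1 = 0
p8 = XOR of data positions {9,10,11,12,13,14,15,24,25,26,27,28,29,30,31} = 1⊕0⊕1⊕1⊕1⊕0⊕0⊕1⊕1⊕1⊕0⊕1⊕1⊕1⊕1 = 1
p16 = XOR of data positions {17,18,19,20,21,22,23,24,25,26,27,28,29,30,31} = 1⊕0⊕0⊕0⊕0⊕0⊕0⊕1⊕1⊕1⊕0⊕1⊕1⊕1⊕1 = 0
Codeword b1..b31 = 0100110110111000100000011101111

0100110110111000100000011101111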